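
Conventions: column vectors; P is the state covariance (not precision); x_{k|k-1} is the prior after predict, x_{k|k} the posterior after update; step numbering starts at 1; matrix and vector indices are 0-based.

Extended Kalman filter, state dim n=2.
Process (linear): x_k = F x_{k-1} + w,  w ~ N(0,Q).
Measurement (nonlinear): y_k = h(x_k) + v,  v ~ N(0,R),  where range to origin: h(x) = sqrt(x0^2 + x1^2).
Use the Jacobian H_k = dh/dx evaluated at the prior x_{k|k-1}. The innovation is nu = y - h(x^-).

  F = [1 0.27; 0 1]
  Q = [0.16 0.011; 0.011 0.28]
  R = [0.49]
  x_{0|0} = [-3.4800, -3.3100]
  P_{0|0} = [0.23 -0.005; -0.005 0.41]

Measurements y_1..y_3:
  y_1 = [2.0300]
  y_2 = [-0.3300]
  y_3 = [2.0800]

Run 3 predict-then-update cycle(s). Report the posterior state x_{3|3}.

step 1: x^-=[-4.3737, -3.3100]  P^-=[0.4172 0.1167; 0.1167 0.6900]  H_jac=[-0.7974 -0.6035]  S=[1.1188]  K=[-0.3603; -0.4553]  nu=[-3.4550]  x^+=[-3.1290, -1.7368]  P^+=[0.2720 -0.0668; -0.0668 0.4580]
step 2: x^-=[-3.5979, -1.7368]  P^-=[0.4293 0.0678; 0.0678 0.7380]  H_jac=[-0.9006 -0.4347]  S=[1.0307]  K=[-0.4037; -0.3705]  nu=[-4.3252]  x^+=[-1.8520, -0.1342]  P^+=[0.2613 -0.0863; -0.0863 0.5965]
step 3: x^-=[-1.8882, -0.1342]  P^-=[0.4182 0.0857; 0.0857 0.8765]  H_jac=[-0.9975 -0.0709]  S=[0.9226]  K=[-0.4587; -0.1600]  nu=[0.1870]  x^+=[-1.9740, -0.1641]  P^+=[0.2241 0.0180; 0.0180 0.8529]

x_post = [-1.9740, -0.1641]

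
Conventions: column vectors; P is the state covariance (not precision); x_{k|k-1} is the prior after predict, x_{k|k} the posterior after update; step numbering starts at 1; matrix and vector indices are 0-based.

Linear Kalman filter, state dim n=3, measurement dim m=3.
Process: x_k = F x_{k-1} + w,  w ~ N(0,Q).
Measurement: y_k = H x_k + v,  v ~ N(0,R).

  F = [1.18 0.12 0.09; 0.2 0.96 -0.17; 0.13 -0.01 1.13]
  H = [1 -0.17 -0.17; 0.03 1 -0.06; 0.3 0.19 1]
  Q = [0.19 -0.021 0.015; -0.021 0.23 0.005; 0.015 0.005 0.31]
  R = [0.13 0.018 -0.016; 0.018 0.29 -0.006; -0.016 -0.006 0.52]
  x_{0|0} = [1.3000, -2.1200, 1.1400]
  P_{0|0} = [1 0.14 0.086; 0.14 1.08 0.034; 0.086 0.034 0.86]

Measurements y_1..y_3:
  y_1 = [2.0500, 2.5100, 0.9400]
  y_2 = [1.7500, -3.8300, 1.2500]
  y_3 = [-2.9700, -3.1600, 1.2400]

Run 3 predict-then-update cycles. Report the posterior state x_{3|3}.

x_post = [-1.5363, -2.1940, 2.0052]

step 1: x^-=[1.3822, -1.9690, 1.4784]  P^-=[1.6636 0.4748 0.3754; 0.4748 1.3270 -0.0729; 0.3754 -0.0729 1.4493]  S=[1.5806 0.3166 0.6308; 0.3166 1.6596 0.2517; 0.6308 0.2517 2.4185]  K=[0.8753 0.1114 0.1590; -0.0174 0.8060 0.0536; -0.1559 -0.1657 0.6980]  nu=[0.5844, 4.5262, -0.5789]  x^+=[2.3062, 1.6379, 0.2334]  P^+=[0.1246 0.0447 0.0221; 0.0447 0.2297 -0.0337; 0.0221 -0.0337 0.3662]
step 2: x^-=[2.9388, 1.9939, 0.5472]  P^-=[0.3864 0.0747 0.0964; 0.0747 0.4840 -0.0910; 0.0964 -0.0910 0.7869]  S=[0.4897 0.0380 0.0708; 0.0380 0.7922 -0.0237; 0.0708 -0.0237 1.3910]  K=[0.7056 0.0717 0.1282; -0.0364 0.6233 0.0293; -0.1167 -0.1479 0.5775]  nu=[-0.7568, -5.8793, -0.5577]  x^+=[1.9118, -1.6592, 1.1830]  P^+=[0.0995 0.0309 0.0192; 0.0309 0.1771 -0.0308; 0.0192 -0.0308 0.3032]
step 3: x^-=[2.1633, -1.4115, 1.6019]  P^-=[0.3457 0.0484 0.0827; 0.0484 0.4266 -0.0781; 0.0827 -0.0781 0.7051]  S=[0.4593 0.0183 0.0551; 0.0183 0.7314 -0.0256; 0.0551 -0.0256 1.2970]  K=[0.6870 0.0607 0.1228; -0.0505 0.5939 0.0273; -0.1128 -0.1391 0.5533]  nu=[-5.1010, -1.7172, -0.7427]  x^+=[-1.5363, -2.1940, 2.0052]  P^+=[0.0962 0.0274 0.0184; 0.0274 0.1686 -0.0288; 0.0184 -0.0288 0.2903]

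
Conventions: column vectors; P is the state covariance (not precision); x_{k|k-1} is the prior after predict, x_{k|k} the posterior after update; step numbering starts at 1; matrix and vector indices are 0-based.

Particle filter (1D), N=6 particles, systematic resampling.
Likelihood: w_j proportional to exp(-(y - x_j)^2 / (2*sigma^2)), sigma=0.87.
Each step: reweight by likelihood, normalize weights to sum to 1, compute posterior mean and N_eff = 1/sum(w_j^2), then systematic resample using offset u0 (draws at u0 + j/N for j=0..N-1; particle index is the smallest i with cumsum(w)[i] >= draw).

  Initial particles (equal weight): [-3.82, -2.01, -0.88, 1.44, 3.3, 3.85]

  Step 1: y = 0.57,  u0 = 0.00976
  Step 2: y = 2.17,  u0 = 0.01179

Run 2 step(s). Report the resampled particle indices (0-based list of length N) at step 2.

step 1: w=[0.0000, 0.0141, 0.2846, 0.6922, 0.0083, 0.0009]  mean=0.7490  Neff=1.7847  idx=[1, 2, 3, 3, 3, 3]
step 2: w=[0.0000, 0.0008, 0.2498, 0.2498, 0.2498, 0.2498]  mean=1.4382  Neff=4.0061  idx=[2, 2, 3, 4, 4, 5]

resampled_idx = [2, 2, 3, 4, 4, 5]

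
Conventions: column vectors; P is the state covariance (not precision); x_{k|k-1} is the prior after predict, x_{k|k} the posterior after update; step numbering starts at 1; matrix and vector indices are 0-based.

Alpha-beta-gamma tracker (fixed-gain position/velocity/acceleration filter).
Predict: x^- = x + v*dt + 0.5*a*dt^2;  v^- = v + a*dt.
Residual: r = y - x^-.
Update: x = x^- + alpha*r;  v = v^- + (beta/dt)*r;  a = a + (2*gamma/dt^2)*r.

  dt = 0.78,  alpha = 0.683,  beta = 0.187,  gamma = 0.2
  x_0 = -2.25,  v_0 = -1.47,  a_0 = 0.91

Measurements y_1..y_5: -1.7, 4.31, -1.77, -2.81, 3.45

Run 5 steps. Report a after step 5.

a_post = -3.0837

step 1: x_pred=-3.1198  r=1.4198  x^+=-2.1501  v^+=-0.4198  a^+=1.8435
step 2: x_pred=-1.9167  r=6.2267  x^+=2.3361  v^+=2.5109  a^+=5.9373
step 3: x_pred=6.1007  r=-7.8707  x^+=0.7250  v^+=5.2550  a^+=0.7626
step 4: x_pred=5.0559  r=-7.8659  x^+=-0.3165  v^+=3.9640  a^+=-4.4090
step 5: x_pred=1.4342  r=2.0158  x^+=2.8110  v^+=1.0083  a^+=-3.0837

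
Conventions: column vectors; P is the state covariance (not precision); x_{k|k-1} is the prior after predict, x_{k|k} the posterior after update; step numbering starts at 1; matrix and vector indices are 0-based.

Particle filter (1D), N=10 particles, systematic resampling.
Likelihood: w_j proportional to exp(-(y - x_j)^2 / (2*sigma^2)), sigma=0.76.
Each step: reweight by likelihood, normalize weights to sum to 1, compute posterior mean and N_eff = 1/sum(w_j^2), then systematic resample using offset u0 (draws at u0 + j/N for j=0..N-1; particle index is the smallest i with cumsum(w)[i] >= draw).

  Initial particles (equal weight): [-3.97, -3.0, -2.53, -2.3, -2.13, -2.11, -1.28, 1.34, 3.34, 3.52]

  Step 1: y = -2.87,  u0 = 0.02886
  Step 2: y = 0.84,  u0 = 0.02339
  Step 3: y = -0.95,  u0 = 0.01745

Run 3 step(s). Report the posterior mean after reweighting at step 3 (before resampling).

step 1: w=[0.0809, 0.2272, 0.2086, 0.1740, 0.1435, 0.1398, 0.0258, 0.0000, 0.0000, 0.0000]  mean=-2.5648  Neff=5.7866  idx=[0, 1, 1, 2, 2, 3, 3, 4, 4, 5]
step 2: w=[0.0000, 0.0014, 0.0014, 0.0268, 0.0268, 0.0979, 0.0979, 0.2406, 0.2406, 0.2666]  mean=-2.1819  Neff=4.8205  idx=[3, 5, 6, 7, 7, 8, 8, 8, 9, 9]
step 3: w=[0.0435, 0.0779, 0.0779, 0.1131, 0.1131, 0.1131, 0.1131, 0.1131, 0.1177, 0.1177]  mean=-2.1692  Neff=9.4651  idx=[0, 1, 3, 4, 4, 5, 6, 7, 8, 9]

post_mean = -2.1692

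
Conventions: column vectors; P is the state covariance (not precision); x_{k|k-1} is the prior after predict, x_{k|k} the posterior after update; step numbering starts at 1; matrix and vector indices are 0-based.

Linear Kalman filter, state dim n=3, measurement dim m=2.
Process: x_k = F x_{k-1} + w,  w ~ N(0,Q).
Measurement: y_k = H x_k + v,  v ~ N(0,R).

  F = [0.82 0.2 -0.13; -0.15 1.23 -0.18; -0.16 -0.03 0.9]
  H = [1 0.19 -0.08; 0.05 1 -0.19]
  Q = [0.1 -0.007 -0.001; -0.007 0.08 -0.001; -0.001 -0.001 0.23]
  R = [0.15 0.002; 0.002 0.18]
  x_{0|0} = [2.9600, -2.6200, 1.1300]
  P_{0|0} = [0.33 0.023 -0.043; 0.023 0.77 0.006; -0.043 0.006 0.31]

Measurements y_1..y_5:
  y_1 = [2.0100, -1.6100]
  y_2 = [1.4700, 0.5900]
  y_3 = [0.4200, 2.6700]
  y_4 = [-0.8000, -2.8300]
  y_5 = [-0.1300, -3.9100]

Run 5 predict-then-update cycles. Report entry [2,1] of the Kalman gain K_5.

K[2,1] = -0.2995

step 1: x^-=[1.7563, -3.8700, 0.6220]  P^-=[0.3743 0.1759 -0.1180; 0.1759 1.2489 -0.0649; -0.1180 -0.0649 0.5025]  S=[0.6603 0.4737; 0.4737 1.4925]  K=[0.6829 -0.0713; 0.0301 0.8414; -0.2309 -0.0381]  nu=[1.0388, 2.2904]  x^+=[2.3024, -1.9116, 0.2948]  P^+=[0.1049 -0.0193 -0.0134; -0.0193 0.1677 0.0801; -0.0134 0.0801 0.4568]
step 2: x^-=[1.4673, -2.7497, -0.0457]  P^-=[0.1773 -0.0008 -0.0636; -0.0008 0.3218 0.0156; -0.0636 0.0156 0.6022]  S=[0.3522 0.0909; 0.0909 0.5192]  K=[0.5315 -0.0542; 0.0098 0.6123; -0.2703 -0.1491]  nu=[0.5215, 3.2577]  x^+=[1.5678, -0.7499, -0.6725]  P^+=[0.0815 -0.0149 -0.0113; -0.0149 0.1260 0.0791; -0.0113 0.0791 0.5576]
step 3: x^-=[1.2231, -1.0365, -0.8336]  P^-=[0.1627 -0.0016 -0.0709; -0.0016 0.2604 -0.0019; -0.0709 -0.0019 0.6827]  S=[0.3372 0.0823; 0.0823 0.4674]  K=[0.5098 -0.0471; 0.0065 0.5566; -0.3161 -0.2336]  nu=[-0.6728, 3.4870]  x^+=[0.7159, 0.9001, -1.4354]  P^+=[0.0780 -0.0138 -0.0131; -0.0138 0.1150 0.0741; -0.0131 0.0741 0.6113]
step 4: x^-=[0.9537, 1.2581, -1.4334]  P^-=[0.1617 -0.0004 -0.0789; -0.0004 0.2471 -0.0159; -0.0789 -0.0159 0.7269]  S=[0.3383 0.0849; 0.0849 0.4612]  K=[0.5077 -0.0442; 0.0057 0.5412; -0.3442 -0.2791]  nu=[-2.1074, -4.4082]  x^+=[0.0786, -1.1394, 0.5223]  P^+=[0.0775 -0.0136 -0.0148; -0.0136 0.1115 0.0704; -0.0148 0.0704 0.6346]
step 5: x^-=[-0.2314, -1.5073, 0.4917]  P^-=[0.1623 0.0005 -0.0836; 0.0005 0.2440 -0.0236; -0.0836 -0.0236 0.7464]  S=[0.3402 0.0873; 0.0873 0.4620]  K=[0.5081 -0.0429; 0.0056 0.5369; -0.3576 -0.2995]  nu=[0.4271, -2.2977]  x^+=[0.0843, -2.7386, 1.0272]  P^+=[0.0774 -0.0136 -0.0158; -0.0136 0.1103 0.0683; -0.0158 0.0683 0.6428]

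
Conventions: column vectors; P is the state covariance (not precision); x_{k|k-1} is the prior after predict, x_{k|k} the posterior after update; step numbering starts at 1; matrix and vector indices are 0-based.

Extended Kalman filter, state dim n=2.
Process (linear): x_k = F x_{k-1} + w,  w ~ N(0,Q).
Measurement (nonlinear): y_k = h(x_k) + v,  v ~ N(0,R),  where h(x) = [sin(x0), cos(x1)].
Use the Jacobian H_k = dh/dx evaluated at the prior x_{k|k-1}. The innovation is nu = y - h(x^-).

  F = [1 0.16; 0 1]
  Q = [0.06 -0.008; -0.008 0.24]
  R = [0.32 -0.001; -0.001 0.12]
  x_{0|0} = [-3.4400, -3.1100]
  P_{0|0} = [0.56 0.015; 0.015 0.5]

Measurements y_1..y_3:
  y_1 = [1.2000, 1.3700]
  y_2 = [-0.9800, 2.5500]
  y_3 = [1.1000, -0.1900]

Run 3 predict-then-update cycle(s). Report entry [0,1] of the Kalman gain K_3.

step 1: x^-=[-3.9376, -3.1100]  P^-=[0.6376 0.0870; 0.0870 0.7400]  H_jac=[-0.6996 0.0000; 0.0000 0.0316]  S=[0.6320 -0.0029; -0.0029 0.1207]  K=[-0.7057 0.0057; -0.0954 0.1913]  nu=[0.4854, 2.3695]  x^+=[-4.2667, -2.7031]  P^+=[0.3228 0.0439; 0.0439 0.7297]
step 2: x^-=[-4.6992, -2.7031]  P^-=[0.4155 0.1527; 0.1527 0.9697]  H_jac=[-0.0132 0.0000; 0.0000 0.4246]  S=[0.3201 -0.0019; -0.0019 0.2948]  K=[-0.0158 0.2198; 0.0018 1.3966]  nu=[-1.9799, 3.4554]  x^+=[-3.9084, 2.1190]  P^+=[0.4012 0.0621; 0.0621 0.3947]
step 3: x^-=[-3.5694, 2.1190]  P^-=[0.4912 0.1173; 0.1173 0.6347]  H_jac=[-0.9099 0.0000; 0.0000 -0.8534]  S=[0.7267 0.0901; 0.0901 0.5823]  K=[-0.6054 -0.0783; -0.0322 -0.9253]  nu=[0.6851, 0.3312]  x^+=[-4.0101, 1.7906]  P^+=[0.2128 0.0103; 0.0103 0.1301]

K[0,1] = -0.0783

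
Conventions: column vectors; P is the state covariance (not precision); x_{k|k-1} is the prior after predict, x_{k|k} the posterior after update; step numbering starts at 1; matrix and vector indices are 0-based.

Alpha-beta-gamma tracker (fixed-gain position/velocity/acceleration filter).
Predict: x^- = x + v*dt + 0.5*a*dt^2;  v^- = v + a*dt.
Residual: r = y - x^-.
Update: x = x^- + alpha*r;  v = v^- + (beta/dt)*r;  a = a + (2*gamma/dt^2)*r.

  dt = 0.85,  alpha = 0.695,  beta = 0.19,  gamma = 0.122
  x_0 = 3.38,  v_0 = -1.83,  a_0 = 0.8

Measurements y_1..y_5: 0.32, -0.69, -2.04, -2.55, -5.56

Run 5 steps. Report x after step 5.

x_post = -5.0089

step 1: x_pred=2.1135  r=-1.7935  x^+=0.8670  v^+=-1.5509  a^+=0.1943
step 2: x_pred=-0.3811  r=-0.3089  x^+=-0.5958  v^+=-1.4548  a^+=0.0900
step 3: x_pred=-1.7998  r=-0.2402  x^+=-1.9668  v^+=-1.4320  a^+=0.0089
step 4: x_pred=-3.1808  r=0.6308  x^+=-2.7424  v^+=-1.2835  a^+=0.2219
step 5: x_pred=-3.7532  r=-1.8068  x^+=-5.0089  v^+=-1.4988  a^+=-0.3883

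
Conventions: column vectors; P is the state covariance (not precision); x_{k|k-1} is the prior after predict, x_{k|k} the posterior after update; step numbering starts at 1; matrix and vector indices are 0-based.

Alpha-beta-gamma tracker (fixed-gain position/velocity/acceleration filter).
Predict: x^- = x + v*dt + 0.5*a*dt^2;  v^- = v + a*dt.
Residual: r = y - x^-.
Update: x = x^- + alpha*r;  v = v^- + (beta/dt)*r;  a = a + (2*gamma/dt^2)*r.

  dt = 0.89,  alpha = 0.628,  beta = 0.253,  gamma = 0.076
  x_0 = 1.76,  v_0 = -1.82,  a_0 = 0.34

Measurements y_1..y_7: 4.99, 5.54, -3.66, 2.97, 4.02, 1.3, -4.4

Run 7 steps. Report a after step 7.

a_post = -1.5506

step 1: x_pred=0.2749  r=4.7151  x^+=3.2360  v^+=-0.1770  a^+=1.2448
step 2: x_pred=3.5714  r=1.9686  x^+=4.8077  v^+=1.4905  a^+=1.6226
step 3: x_pred=6.7768  r=-10.4368  x^+=0.2225  v^+=-0.0323  a^+=-0.3802
step 4: x_pred=0.0432  r=2.9268  x^+=1.8812  v^+=0.4613  a^+=0.1814
step 5: x_pred=2.3636  r=1.6564  x^+=3.4038  v^+=1.0937  a^+=0.4993
step 6: x_pred=4.5749  r=-3.2749  x^+=2.5183  v^+=0.6071  a^+=-0.1292
step 7: x_pred=3.0074  r=-7.4074  x^+=-1.6444  v^+=-1.6136  a^+=-1.5506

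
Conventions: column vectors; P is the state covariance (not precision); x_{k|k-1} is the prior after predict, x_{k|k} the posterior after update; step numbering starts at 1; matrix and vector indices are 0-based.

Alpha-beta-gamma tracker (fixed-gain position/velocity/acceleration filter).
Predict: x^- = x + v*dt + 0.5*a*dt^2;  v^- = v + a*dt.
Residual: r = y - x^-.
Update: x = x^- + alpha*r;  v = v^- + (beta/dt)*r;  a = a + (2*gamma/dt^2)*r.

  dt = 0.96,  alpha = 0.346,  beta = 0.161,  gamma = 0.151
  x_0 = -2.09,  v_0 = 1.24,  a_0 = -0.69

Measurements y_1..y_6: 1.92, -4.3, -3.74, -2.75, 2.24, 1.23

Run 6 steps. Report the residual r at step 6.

resid = 8.1611

step 1: x_pred=-1.2176  r=3.1376  x^+=-0.1320  v^+=1.1038  a^+=0.3381
step 2: x_pred=1.0835  r=-5.3835  x^+=-0.7792  v^+=0.5256  a^+=-1.4260
step 3: x_pred=-0.9317  r=-2.8083  x^+=-1.9034  v^+=-1.3143  a^+=-2.3462
step 4: x_pred=-4.2463  r=1.4963  x^+=-3.7286  v^+=-3.3158  a^+=-1.8559
step 5: x_pred=-7.7669  r=10.0069  x^+=-4.3045  v^+=-3.4192  a^+=1.4233
step 6: x_pred=-6.9311  r=8.1611  x^+=-4.1074  v^+=-0.6841  a^+=4.0976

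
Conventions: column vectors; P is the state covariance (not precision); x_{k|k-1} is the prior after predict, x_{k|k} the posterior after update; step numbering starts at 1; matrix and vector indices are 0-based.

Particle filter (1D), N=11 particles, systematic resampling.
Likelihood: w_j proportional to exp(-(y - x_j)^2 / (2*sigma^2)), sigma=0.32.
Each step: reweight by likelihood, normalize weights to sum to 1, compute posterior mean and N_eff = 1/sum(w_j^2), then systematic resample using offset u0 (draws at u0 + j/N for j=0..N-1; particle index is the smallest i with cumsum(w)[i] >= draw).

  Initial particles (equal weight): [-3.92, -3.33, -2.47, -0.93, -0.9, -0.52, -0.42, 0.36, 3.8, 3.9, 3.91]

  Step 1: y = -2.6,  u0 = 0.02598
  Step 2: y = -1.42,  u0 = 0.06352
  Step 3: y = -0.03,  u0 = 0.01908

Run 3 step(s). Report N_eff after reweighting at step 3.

N_eff = 11.0000

step 1: w=[0.0002, 0.0745, 0.9253, 0.0000, 0.0000, 0.0000, 0.0000, 0.0000, 0.0000, 0.0000, 0.0000]  mean=-2.5343  Neff=1.1604  idx=[1, 2, 2, 2, 2, 2, 2, 2, 2, 2, 2]
step 2: w=[0.0000, 0.1000, 0.1000, 0.1000, 0.1000, 0.1000, 0.1000, 0.1000, 0.1000, 0.1000, 0.1000]  mean=-2.4700  Neff=10.0000  idx=[1, 2, 3, 4, 5, 6, 7, 7, 8, 9, 10]
step 3: w=[0.0909, 0.0909, 0.0909, 0.0909, 0.0909, 0.0909, 0.0909, 0.0909, 0.0909, 0.0909, 0.0909]  mean=-2.4700  Neff=11.0000  idx=[0, 1, 2, 3, 4, 5, 6, 7, 8, 9, 10]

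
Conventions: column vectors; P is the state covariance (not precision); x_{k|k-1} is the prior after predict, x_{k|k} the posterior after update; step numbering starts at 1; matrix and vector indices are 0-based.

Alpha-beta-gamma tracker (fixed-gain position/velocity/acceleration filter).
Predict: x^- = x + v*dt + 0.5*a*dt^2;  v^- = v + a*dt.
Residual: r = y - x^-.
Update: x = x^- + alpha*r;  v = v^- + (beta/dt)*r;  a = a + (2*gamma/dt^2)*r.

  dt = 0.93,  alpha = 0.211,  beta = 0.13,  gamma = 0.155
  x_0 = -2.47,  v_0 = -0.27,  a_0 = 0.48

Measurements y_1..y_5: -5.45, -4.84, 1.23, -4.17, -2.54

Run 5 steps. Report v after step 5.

v_post = 1.5231

step 1: x_pred=-2.5135  r=-2.9365  x^+=-3.1331  v^+=-0.2341  a^+=-0.5725
step 2: x_pred=-3.5984  r=-1.2416  x^+=-3.8604  v^+=-0.9401  a^+=-1.0175
step 3: x_pred=-5.1747  r=6.4047  x^+=-3.8233  v^+=-0.9911  a^+=1.2781
step 4: x_pred=-4.1923  r=0.0223  x^+=-4.1876  v^+=0.2006  a^+=1.2860
step 5: x_pred=-3.4449  r=0.9049  x^+=-3.2539  v^+=1.5231  a^+=1.6104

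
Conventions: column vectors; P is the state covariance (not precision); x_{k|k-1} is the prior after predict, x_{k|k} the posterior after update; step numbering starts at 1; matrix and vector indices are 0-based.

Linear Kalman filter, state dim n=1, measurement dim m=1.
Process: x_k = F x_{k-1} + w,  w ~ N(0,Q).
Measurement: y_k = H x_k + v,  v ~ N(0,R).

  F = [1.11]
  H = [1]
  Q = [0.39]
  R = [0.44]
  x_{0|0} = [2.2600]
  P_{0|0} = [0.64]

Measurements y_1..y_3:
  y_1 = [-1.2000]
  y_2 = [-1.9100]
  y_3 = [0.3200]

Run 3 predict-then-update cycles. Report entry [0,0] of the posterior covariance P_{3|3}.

step 1: x^-=[2.5086]  P^-=[1.1785]  S=[1.6185]  K=[0.7282]  nu=[-3.7086]  x^+=[-0.1918]  P^+=[0.3204]
step 2: x^-=[-0.2129]  P^-=[0.7847]  S=[1.2247]  K=[0.6407]  nu=[-1.6971]  x^+=[-1.3003]  P^+=[0.2819]
step 3: x^-=[-1.4433]  P^-=[0.7374]  S=[1.1774]  K=[0.6263]  nu=[1.7633]  x^+=[-0.3390]  P^+=[0.2756]

P_post[0,0] = 0.2756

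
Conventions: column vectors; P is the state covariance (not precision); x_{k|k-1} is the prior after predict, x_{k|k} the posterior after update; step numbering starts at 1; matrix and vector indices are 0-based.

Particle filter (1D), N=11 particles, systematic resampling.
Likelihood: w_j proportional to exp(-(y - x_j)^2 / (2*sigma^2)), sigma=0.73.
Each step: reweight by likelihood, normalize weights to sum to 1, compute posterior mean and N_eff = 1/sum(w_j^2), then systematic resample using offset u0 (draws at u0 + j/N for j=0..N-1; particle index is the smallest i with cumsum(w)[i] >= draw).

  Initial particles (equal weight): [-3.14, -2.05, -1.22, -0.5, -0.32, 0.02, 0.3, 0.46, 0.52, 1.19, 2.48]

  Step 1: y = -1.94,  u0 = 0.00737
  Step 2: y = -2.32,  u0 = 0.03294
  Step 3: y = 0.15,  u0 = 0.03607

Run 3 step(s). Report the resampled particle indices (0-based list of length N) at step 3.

resampled_idx = [3, 6, 9, 9, 9, 9, 9, 10, 10, 10, 10]

step 1: w=[0.1213, 0.4631, 0.2880, 0.0669, 0.0399, 0.0127, 0.0042, 0.0021, 0.0016, 0.0000, 0.0000]  mean=-1.7245  Neff=3.1407  idx=[0, 0, 1, 1, 1, 1, 1, 2, 2, 2, 3]
step 2: w=[0.0789, 0.0789, 0.1385, 0.1385, 0.1385, 0.1385, 0.1385, 0.0477, 0.0477, 0.0477, 0.0066]  mean=-2.0931  Neff=8.6775  idx=[0, 1, 2, 3, 3, 4, 5, 5, 6, 7, 8]
step 3: w=[0.0001, 0.0001, 0.0255, 0.0255, 0.0255, 0.0255, 0.0255, 0.0255, 0.0255, 0.4107, 0.4107]  mean=-1.3684  Neff=2.9244  idx=[3, 6, 9, 9, 9, 9, 9, 10, 10, 10, 10]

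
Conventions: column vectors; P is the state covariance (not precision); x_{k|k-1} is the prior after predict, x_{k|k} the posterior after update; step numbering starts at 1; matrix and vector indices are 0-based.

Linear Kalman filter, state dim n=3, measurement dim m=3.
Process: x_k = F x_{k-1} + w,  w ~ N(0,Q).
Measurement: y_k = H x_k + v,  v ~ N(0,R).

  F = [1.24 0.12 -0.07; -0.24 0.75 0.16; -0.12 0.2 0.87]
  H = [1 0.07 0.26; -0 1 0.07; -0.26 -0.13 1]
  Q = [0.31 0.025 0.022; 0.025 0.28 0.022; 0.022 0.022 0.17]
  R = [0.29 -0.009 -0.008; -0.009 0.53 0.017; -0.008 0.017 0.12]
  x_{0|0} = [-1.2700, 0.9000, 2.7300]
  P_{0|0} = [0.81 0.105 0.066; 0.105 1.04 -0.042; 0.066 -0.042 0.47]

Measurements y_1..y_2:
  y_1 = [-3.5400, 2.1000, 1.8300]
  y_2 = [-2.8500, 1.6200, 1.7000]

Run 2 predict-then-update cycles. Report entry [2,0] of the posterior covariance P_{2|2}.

P_post[2,0] = 0.0127

step 1: x^-=[-1.6579, 1.4166, 2.7075]  P^-=[1.5932 -0.0175 -0.0097; -0.0175 0.8707 0.2085; -0.0097 0.2085 0.5456]  S=[1.9245 0.0989 -0.2872; 0.0989 1.4326 0.1533; -0.2872 0.1533 0.7377]  K=[0.7898 -0.0399 -0.2558; 0.0215 0.6148 0.0159; 0.1861 0.0777 0.7626]  nu=[-2.6852, 0.4939, -1.1244]  x^+=[-3.5107, 1.6445, 1.3888]  P^+=[0.2293 -0.0338 0.0175; -0.0338 0.3227 0.0454; 0.0175 0.0454 0.1018]
step 2: x^-=[-4.2532, 2.2982, 1.9585]  P^-=[0.6538 -0.0435 0.0047; -0.0435 0.4991 0.1229; 0.0047 0.1229 0.2770]  S=[0.9658 0.0203 -0.0952; 0.0203 1.0476 0.1045; -0.0952 0.1045 0.4123]  K=[0.6532 -0.0311 -0.2284; 0.0191 0.4791 0.0511; 0.1508 0.0683 0.6477]  nu=[0.7331, -0.8153, -1.0655]  x^+=[-3.5055, 1.8671, 1.3232]  P^+=[0.1901 -0.0271 0.0127; -0.0271 0.2518 0.0398; 0.0127 0.0398 0.0862]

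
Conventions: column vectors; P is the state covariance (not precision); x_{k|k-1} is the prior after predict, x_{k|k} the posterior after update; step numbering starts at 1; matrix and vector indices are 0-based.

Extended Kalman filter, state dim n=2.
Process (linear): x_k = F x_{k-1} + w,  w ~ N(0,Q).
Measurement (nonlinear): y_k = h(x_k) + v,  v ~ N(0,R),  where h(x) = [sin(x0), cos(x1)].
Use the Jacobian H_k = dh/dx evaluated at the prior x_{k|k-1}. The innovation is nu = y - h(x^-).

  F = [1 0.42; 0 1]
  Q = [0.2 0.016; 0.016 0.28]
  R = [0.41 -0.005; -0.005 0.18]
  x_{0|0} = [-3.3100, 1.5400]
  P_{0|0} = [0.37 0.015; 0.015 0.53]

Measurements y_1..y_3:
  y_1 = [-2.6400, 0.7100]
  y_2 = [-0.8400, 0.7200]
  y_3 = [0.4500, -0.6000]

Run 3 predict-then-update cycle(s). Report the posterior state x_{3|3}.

x_post = [0.1062, 1.8577]

step 1: x^-=[-2.6632, 1.5400]  P^-=[0.6761 0.2536; 0.2536 0.8100]  H_jac=[-0.8877 0.0000; 0.0000 -0.9995]  S=[0.9428 0.2200; 0.2200 0.9892]  K=[-0.6084 -0.1209; -0.0504 -0.8072]  nu=[-2.1796, 0.6792]  x^+=[-1.4193, 1.1016]  P^+=[0.2803 0.0187; 0.0187 0.1451]
step 2: x^-=[-0.9566, 1.1016]  P^-=[0.5216 0.0957; 0.0957 0.4251]  H_jac=[0.5763 0.0000; 0.0000 -0.8919]  S=[0.5832 -0.0542; -0.0542 0.5182]  K=[0.5050 -0.1119; 0.0268 -0.7289]  nu=[-0.0228, 0.2678]  x^+=[-0.9981, 0.9058]  P^+=[0.3603 0.0254; 0.0254 0.1473]
step 3: x^-=[-0.6177, 0.9058]  P^-=[0.6076 0.1033; 0.1033 0.4273]  H_jac=[0.8152 0.0000; 0.0000 -0.7869]  S=[0.8138 -0.0712; -0.0712 0.4446]  K=[0.6011 -0.0864; 0.0378 -0.7502]  nu=[1.0291, -1.2171]  x^+=[0.1062, 1.8577]  P^+=[0.3028 0.0236; 0.0236 0.1718]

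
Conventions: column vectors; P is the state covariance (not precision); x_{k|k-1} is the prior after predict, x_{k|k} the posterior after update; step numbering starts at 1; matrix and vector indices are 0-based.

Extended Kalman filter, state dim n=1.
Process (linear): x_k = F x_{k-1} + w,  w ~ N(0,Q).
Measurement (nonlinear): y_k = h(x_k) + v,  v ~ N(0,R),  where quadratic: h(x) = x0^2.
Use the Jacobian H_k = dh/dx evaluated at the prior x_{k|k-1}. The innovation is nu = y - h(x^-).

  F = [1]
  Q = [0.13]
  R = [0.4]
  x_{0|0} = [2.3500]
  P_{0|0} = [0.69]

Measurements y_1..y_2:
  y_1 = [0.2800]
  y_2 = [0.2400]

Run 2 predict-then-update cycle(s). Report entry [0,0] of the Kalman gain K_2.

step 1: x^-=[2.3500]  P^-=[0.8200]  H_jac=[4.7000]  S=[18.5138]  K=[0.2082]  nu=[-5.2425]  x^+=[1.2587]  P^+=[0.0177]
step 2: x^-=[1.2587]  P^-=[0.1477]  H_jac=[2.5173]  S=[1.3361]  K=[0.2783]  nu=[-1.3443]  x^+=[0.8845]  P^+=[0.0442]

K[0,0] = 0.2783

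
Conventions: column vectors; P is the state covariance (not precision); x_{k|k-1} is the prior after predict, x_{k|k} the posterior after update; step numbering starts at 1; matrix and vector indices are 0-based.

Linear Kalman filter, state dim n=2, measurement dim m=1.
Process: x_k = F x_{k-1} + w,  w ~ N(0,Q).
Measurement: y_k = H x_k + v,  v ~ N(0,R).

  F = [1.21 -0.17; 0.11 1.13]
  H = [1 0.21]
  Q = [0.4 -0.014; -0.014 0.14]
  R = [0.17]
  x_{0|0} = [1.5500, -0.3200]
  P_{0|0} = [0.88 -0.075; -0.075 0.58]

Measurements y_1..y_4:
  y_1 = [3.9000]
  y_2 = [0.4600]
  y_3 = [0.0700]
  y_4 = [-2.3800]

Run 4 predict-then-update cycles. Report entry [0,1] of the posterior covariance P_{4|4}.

P_post[0,1] = -0.4550

step 1: x^-=[1.9299, -0.1911]  P^-=[1.7360 -0.1094; -0.1094 0.8726]  S=[1.8985]  K=[0.9023; 0.0389]  nu=[2.0102]  x^+=[3.7437, -0.1129]  P^+=[0.1904 -0.1760; -0.1760 0.8697]
step 2: x^-=[4.5491, 0.2842]  P^-=[0.7763 -0.3931; -0.3931 1.2091]  S=[0.8345]  K=[0.8313; -0.1668]  nu=[-4.1488]  x^+=[1.1002, 0.9764]  P^+=[0.1996 -0.2774; -0.2774 1.1859]
step 3: x^-=[1.1652, 1.2243]  P^-=[0.8406 -0.5893; -0.5893 1.5877]  S=[0.8331]  K=[0.8605; -0.3072]  nu=[-1.3523]  x^+=[0.0016, 1.6398]  P^+=[0.2238 -0.3691; -0.3691 1.5091]
step 4: x^-=[-0.2768, 1.8531]  P^-=[0.9231 -0.7719; -0.7719 1.9779]  S=[0.8561]  K=[0.8889; -0.4165]  nu=[-2.4923]  x^+=[-2.4922, 2.8911]  P^+=[0.2467 -0.4550; -0.4550 1.8294]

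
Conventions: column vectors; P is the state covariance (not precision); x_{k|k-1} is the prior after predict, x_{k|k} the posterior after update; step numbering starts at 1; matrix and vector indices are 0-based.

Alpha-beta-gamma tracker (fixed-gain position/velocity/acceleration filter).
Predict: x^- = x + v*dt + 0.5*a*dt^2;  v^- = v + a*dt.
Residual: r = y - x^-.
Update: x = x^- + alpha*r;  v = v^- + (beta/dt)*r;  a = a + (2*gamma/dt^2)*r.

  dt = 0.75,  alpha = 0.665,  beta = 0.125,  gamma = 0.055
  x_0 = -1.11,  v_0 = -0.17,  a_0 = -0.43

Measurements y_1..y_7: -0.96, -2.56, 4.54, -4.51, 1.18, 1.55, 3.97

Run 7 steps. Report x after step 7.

x_post = 3.1457

step 1: x_pred=-1.3584  r=0.3984  x^+=-1.0935  v^+=-0.4261  a^+=-0.3521
step 2: x_pred=-1.5121  r=-1.0479  x^+=-2.2089  v^+=-0.8648  a^+=-0.5570
step 3: x_pred=-3.0142  r=7.5542  x^+=2.0093  v^+=-0.0235  a^+=0.9203
step 4: x_pred=2.2505  r=-6.7605  x^+=-2.2452  v^+=-0.4601  a^+=-0.4018
step 5: x_pred=-2.7033  r=3.8833  x^+=-0.1209  v^+=-0.1142  a^+=0.3576
step 6: x_pred=-0.1060  r=1.6560  x^+=0.9952  v^+=0.4300  a^+=0.6814
step 7: x_pred=1.5094  r=2.4606  x^+=3.1457  v^+=1.3512  a^+=1.1626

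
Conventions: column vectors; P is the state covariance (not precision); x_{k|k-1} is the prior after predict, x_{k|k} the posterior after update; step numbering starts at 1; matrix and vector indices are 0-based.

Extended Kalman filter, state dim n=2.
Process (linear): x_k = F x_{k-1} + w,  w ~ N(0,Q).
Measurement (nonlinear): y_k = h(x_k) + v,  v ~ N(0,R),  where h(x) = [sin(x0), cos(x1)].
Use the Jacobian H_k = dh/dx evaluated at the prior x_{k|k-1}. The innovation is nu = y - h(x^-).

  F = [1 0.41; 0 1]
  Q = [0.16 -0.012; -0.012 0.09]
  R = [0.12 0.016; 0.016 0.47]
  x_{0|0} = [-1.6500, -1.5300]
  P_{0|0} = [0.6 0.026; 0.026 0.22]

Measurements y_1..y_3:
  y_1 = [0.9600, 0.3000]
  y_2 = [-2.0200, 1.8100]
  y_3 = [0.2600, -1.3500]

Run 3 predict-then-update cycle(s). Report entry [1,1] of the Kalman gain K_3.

K[1,1] = 0.3178

step 1: x^-=[-2.2773, -1.5300]  P^-=[0.8183 0.1042; 0.1042 0.3100]  H_jac=[-0.6492 0.0000; 0.0000 0.9992]  S=[0.4649 -0.0516; -0.0516 0.7795]  K=[-1.1363 0.0584; -0.1022 0.3906]  nu=[1.7206, 0.2592]  x^+=[-4.2173, -1.6045]  P^+=[0.2086 0.0093; 0.0093 0.1821]
step 2: x^-=[-4.8752, -1.6045]  P^-=[0.4068 0.0719; 0.0719 0.2721]  H_jac=[0.1621 0.0000; 0.0000 0.9994]  S=[0.1307 0.0276; 0.0276 0.7418]  K=[0.4878 0.0787; 0.0117 0.3662]  nu=[-3.0068, 1.8437]  x^+=[-6.1968, -0.9647]  P^+=[0.3690 0.0448; 0.0448 0.1724]
step 3: x^-=[-6.5923, -0.9647]  P^-=[0.5947 0.1035; 0.1035 0.2624]  H_jac=[0.9526 0.0000; 0.0000 0.8219]  S=[0.6597 0.0970; 0.0970 0.6472]  K=[0.8584 0.0027; 0.1027 0.3178]  nu=[0.5642, -1.9197]  x^+=[-6.1132, -1.5167]  P^+=[0.1082 0.0183; 0.0183 0.1837]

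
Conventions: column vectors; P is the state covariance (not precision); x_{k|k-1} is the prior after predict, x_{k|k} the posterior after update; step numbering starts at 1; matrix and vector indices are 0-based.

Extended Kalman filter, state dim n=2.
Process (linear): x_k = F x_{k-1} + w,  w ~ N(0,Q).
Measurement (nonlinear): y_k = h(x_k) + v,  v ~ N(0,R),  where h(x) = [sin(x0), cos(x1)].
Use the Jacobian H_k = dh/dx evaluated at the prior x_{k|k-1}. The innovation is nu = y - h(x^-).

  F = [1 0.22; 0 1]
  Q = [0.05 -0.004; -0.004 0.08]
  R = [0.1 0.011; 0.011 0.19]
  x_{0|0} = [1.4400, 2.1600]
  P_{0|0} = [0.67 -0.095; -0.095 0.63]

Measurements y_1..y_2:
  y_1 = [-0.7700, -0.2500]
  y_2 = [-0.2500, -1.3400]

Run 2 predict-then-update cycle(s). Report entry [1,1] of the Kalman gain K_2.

step 1: x^-=[1.9152, 2.1600]  P^-=[0.7087 0.0396; 0.0396 0.7100]  H_jac=[-0.3376 0.0000; 0.0000 -0.8314]  S=[0.1808 0.0221; 0.0221 0.6808]  K=[-1.3229 -0.0054; 0.0322 -0.8682]  nu=[-1.7113, 0.3057]  x^+=[4.1773, 1.8394]  P^+=[0.3920 0.0187; 0.0187 0.1980]
step 2: x^-=[4.5820, 1.8394]  P^-=[0.4598 0.0583; 0.0583 0.2780]  H_jac=[-0.1300 0.0000; 0.0000 -0.9641]  S=[0.1078 0.0183; 0.0183 0.4484]  K=[-0.5371 -0.1034; 0.0314 -0.5990]  nu=[0.7415, -1.0746]  x^+=[4.2949, 2.5064]  P^+=[0.4219 0.0265; 0.0265 0.1177]

K[1,1] = -0.5990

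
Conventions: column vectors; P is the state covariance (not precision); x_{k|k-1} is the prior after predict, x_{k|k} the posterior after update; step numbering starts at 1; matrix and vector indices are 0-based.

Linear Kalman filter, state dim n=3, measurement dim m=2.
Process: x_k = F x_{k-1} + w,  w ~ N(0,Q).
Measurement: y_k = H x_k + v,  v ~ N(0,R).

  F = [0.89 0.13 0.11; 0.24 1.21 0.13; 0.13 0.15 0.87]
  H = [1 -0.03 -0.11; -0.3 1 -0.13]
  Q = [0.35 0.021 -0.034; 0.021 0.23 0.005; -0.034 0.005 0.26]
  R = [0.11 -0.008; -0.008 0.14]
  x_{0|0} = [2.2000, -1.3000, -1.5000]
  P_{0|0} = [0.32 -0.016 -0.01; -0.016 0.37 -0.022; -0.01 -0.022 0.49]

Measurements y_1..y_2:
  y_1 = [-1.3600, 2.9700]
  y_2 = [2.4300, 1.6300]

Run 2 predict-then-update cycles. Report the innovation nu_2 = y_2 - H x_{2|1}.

innov = [3.1294, -0.5597]

step 1: x^-=[1.6240, -1.2400, -1.2140]  P^-=[0.6094 0.1321 0.0440; 0.1321 0.7816 0.1086; 0.0440 0.1086 0.6360]  S=[0.7109 -0.0877; -0.0877 0.8831]  K=[0.8473 0.0202; 0.2406 0.8481; -0.0398 0.0105]  nu=[-3.1547, 4.5394]  x^+=[-0.9573, 1.8506, -1.0408]  P^+=[0.1016 0.0354 0.0685; 0.0354 0.1411 0.1048; 0.0685 0.1048 0.6347]
step 2: x^-=[-0.7259, 1.8742, -0.7524]  P^-=[0.4652 0.1387 0.1142; 0.1387 0.5110 0.2403; 0.1142 0.2403 0.7895]  S=[0.5533 -0.0482; -0.0482 0.5694]  K=[0.8141 0.0414; 0.2440 0.7901; 0.0526 0.1860]  nu=[3.1294, -0.5597]  x^+=[1.7985, 2.1956, -0.6919]  P^+=[0.1008 0.0417 0.0935; 0.0417 0.1411 0.1537; 0.0935 0.1537 0.7692]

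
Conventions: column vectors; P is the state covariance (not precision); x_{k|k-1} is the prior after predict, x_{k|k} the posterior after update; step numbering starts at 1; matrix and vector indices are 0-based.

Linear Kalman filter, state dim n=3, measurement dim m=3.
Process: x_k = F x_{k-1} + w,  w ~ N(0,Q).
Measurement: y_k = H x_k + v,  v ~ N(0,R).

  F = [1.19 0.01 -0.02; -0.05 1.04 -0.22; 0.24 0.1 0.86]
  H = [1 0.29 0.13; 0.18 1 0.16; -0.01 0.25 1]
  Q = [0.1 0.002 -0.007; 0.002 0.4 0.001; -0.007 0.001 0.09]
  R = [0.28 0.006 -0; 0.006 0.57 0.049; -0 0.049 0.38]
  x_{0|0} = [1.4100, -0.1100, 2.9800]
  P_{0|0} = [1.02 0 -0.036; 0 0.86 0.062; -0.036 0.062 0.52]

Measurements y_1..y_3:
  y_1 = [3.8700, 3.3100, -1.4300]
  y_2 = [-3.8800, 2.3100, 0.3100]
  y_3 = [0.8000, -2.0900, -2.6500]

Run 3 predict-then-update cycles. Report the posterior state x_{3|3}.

step 1: x^-=[1.6172, -0.8405, 2.8902]  P^-=[1.5464 -0.0395 0.2400; -0.0395 1.3287 0.0374; 0.2400 0.0374 0.5377]  S=[1.9895 0.6899 0.3927; 0.6899 1.9742 0.5447; 0.3927 0.5447 1.0150]  K=[0.8447 -0.1443 -0.0379; -0.0671 0.6904 0.0199; 0.0857 -0.0992 0.5567]  nu=[2.1208, 3.3970, -4.0939]  x^+=[3.0738, 1.2813, 0.4561]  P^+=[0.2716 -0.1301 0.0138; -0.1301 0.4283 -0.0670; 0.0138 -0.0670 0.2236]
step 2: x^-=[3.6615, 1.0785, 1.2581]  P^-=[0.4810 -0.1718 0.0649; -0.1718 0.9192 -0.0916; 0.0649 -0.0916 0.2632]  S=[0.7531 0.1797 0.0889; 0.1797 1.4241 0.2304; 0.0889 0.2304 0.6544]  K=[0.6158 -0.1282 -0.0123; -0.0375 0.6180 0.0014; 0.0739 -0.0991 0.3910]  nu=[-8.0179, 0.3711, -1.1811]  x^+=[-1.3089, 1.6068, 0.1673]  P^+=[0.2009 -0.1091 0.0183; -0.1091 0.3822 -0.0658; 0.0183 -0.0658 0.1604]
step 3: x^-=[-1.5449, 1.6997, -0.0096]  P^-=[0.3812 -0.1435 0.0530; -0.1435 0.8636 -0.0779; 0.0530 -0.0779 0.2150]  S=[0.6621 0.1745 0.0791; 0.1745 1.3779 0.2220; 0.0791 0.2220 0.6097]  K=[0.5550 -0.1173 -0.0075; -0.0130 0.5986 0.0124; 0.0706 -0.0889 0.3430]  nu=[1.8532, -3.5101, -3.0808]  x^+=[-0.0816, -0.4637, -0.6237]  P^+=[0.1812 -0.0994 0.0181; -0.0994 0.3691 -0.0592; 0.0181 -0.0592 0.1410]

x_post = [-0.0816, -0.4637, -0.6237]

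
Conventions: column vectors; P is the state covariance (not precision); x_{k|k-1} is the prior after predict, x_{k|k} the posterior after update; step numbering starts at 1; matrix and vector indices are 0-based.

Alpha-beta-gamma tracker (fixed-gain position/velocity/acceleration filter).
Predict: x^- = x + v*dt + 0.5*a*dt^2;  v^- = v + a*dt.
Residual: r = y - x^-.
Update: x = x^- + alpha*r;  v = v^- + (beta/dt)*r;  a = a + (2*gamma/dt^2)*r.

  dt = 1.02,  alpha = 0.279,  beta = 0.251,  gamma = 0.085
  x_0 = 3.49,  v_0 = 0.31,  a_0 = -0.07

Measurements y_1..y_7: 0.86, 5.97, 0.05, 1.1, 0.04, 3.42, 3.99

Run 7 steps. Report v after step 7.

step 1: x_pred=3.7698  r=-2.9098  x^+=2.9580  v^+=-0.4774  a^+=-0.5455
step 2: x_pred=2.1872  r=3.7828  x^+=3.2426  v^+=-0.1029  a^+=0.0726
step 3: x_pred=3.1754  r=-3.1254  x^+=2.3034  v^+=-0.7979  a^+=-0.4380
step 4: x_pred=1.2617  r=-0.1617  x^+=1.2166  v^+=-1.2845  a^+=-0.4645
step 5: x_pred=-0.3353  r=0.3753  x^+=-0.2306  v^+=-1.6659  a^+=-0.4031
step 6: x_pred=-2.1395  r=5.5595  x^+=-0.5884  v^+=-0.7090  a^+=0.5053
step 7: x_pred=-1.0488  r=5.0388  x^+=0.3570  v^+=1.0463  a^+=1.3286

v_post = 1.0463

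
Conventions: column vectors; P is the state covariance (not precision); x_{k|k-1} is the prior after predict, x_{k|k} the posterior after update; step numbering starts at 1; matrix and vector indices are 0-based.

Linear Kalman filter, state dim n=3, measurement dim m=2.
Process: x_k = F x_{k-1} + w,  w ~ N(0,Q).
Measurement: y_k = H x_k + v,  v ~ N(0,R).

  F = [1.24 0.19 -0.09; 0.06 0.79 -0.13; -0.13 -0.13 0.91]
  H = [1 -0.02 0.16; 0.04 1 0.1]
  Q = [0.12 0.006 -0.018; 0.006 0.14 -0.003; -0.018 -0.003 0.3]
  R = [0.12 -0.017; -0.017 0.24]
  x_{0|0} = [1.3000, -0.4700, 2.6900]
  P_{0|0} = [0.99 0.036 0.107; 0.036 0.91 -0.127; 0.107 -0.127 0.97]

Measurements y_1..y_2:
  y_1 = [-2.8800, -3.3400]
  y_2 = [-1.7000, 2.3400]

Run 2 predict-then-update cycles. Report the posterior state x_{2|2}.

step 1: x^-=[1.2806, -0.6430, 2.3400]  P^-=[1.6804 0.2576 -0.1877; 0.2576 0.7557 -0.3087; -0.1877 -0.3087 1.1413]  S=[1.7615 0.2420; 0.2420 0.9672]  K=[0.9222 0.0857; 0.0054 0.7587; 0.0304 -0.2165]  nu=[-4.5479, -2.9822]  x^+=[-3.1689, -2.9302, 2.8475]  P^+=[0.1370 0.0165 -0.1714; 0.0165 0.1969 -0.1554; -0.1714 -0.1554 1.0975]
step 2: x^-=[-4.7425, -2.8752, 3.3842]  P^-=[0.3979 0.1184 -0.3620; 0.1184 0.3181 -0.2825; -0.3620 -0.2825 1.2924]  S=[0.4324 0.0484; 0.0484 0.5217]  K=[0.7678 0.1169; 0.0924 0.5560; -0.3131 -0.2926]  nu=[2.4435, 5.0665]  x^+=[-2.2742, 0.1676, 1.1369]  P^+=[0.1272 0.0327 -0.2275; 0.0327 0.1481 -0.1754; -0.2275 -0.1754 1.1965]

x_post = [-2.2742, 0.1676, 1.1369]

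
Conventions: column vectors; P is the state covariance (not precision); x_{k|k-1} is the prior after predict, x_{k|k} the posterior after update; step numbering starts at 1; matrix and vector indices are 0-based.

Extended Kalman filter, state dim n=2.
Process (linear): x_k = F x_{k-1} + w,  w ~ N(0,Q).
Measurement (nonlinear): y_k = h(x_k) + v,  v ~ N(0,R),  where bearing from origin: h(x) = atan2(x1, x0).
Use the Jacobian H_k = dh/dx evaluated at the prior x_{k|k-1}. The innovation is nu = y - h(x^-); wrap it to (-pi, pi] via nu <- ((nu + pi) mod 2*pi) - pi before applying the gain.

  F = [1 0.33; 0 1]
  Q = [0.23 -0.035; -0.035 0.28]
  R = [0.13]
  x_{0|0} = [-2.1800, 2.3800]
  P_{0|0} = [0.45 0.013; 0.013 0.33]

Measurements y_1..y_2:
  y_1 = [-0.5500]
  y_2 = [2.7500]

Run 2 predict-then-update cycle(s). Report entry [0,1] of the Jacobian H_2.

step 1: x^-=[-1.3946, 2.3800]  P^-=[0.7245 0.0869; 0.0869 0.6100]  H_jac=[-0.3128 -0.1833]  S=[0.2313]  K=[-1.0484; -0.6008]  nu=[-2.6508]  x^+=[1.3846, 3.9726]  P^+=[0.4702 -0.0588; -0.0588 0.5265]
step 2: x^-=[2.6956, 3.9726]  P^-=[0.7188 0.0799; 0.0799 0.8065]  H_jac=[-0.1724 0.1170]  S=[0.1592]  K=[-0.7196; 0.5061]  nu=[1.7754]  x^+=[1.4180, 4.8710]  P^+=[0.6363 0.1379; 0.1379 0.7657]

H_jac[0,1] = 0.1170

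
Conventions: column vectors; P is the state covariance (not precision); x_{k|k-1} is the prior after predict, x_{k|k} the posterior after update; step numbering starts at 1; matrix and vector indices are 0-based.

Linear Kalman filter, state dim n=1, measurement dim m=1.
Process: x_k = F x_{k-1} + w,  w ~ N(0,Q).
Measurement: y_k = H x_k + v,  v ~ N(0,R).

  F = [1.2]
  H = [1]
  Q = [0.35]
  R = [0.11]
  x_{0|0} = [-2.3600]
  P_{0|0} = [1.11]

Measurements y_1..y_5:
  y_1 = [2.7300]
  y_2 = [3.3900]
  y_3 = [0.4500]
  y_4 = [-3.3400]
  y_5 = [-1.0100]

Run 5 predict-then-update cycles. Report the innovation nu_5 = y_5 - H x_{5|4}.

innov = [1.9519]

step 1: x^-=[-2.8320]  P^-=[1.9484]  S=[2.0584]  K=[0.9466]  nu=[5.5620]  x^+=[2.4328]  P^+=[0.1041]
step 2: x^-=[2.9193]  P^-=[0.4999]  S=[0.6099]  K=[0.8197]  nu=[0.4707]  x^+=[3.3051]  P^+=[0.0902]
step 3: x^-=[3.9661]  P^-=[0.4798]  S=[0.5898]  K=[0.8135]  nu=[-3.5161]  x^+=[1.1057]  P^+=[0.0895]
step 4: x^-=[1.3269]  P^-=[0.4789]  S=[0.5889]  K=[0.8132]  nu=[-4.6669]  x^+=[-2.4682]  P^+=[0.0895]
step 5: x^-=[-2.9619]  P^-=[0.4788]  S=[0.5888]  K=[0.8132]  nu=[1.9519]  x^+=[-1.3746]  P^+=[0.0895]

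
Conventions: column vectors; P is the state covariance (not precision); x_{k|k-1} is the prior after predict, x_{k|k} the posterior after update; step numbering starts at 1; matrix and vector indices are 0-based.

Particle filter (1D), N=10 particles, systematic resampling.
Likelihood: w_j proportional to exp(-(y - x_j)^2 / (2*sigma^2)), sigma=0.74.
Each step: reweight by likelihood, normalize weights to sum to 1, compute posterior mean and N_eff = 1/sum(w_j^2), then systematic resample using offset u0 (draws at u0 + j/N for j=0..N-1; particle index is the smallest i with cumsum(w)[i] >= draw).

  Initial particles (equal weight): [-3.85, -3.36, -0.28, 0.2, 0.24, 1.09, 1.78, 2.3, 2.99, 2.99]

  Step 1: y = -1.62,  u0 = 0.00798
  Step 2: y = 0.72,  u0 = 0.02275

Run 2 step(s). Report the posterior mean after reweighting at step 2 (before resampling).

post_mean = -0.0809

step 1: w=[0.0296, 0.1750, 0.5390, 0.1349, 0.1180, 0.0034, 0.0001, 0.0000, 0.0000, 0.0000]  mean=-0.7939  Neff=2.8236  idx=[0, 1, 2, 2, 2, 2, 2, 2, 3, 4]
step 2: w=[0.0000, 0.0000, 0.1003, 0.1003, 0.1003, 0.1003, 0.1003, 0.1003, 0.1953, 0.2026]  mean=-0.0809  Neff=7.1623  idx=[2, 3, 4, 5, 6, 7, 8, 8, 9, 9]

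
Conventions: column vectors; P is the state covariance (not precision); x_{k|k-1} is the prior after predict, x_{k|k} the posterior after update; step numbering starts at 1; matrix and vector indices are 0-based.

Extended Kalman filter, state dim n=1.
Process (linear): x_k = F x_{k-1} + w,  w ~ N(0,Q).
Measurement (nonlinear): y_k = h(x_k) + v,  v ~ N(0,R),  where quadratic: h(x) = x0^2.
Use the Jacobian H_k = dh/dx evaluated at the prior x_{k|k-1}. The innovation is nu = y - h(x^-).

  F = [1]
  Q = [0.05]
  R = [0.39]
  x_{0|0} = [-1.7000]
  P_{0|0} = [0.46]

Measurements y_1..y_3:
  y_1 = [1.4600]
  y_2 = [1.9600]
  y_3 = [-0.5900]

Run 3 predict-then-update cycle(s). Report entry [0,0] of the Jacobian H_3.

H_jac[0,0] = -2.7262

step 1: x^-=[-1.7000]  P^-=[0.5100]  H_jac=[-3.4000]  S=[6.2856]  K=[-0.2759]  nu=[-1.4300]  x^+=[-1.3055]  P^+=[0.0316]
step 2: x^-=[-1.3055]  P^-=[0.0816]  H_jac=[-2.6110]  S=[0.9466]  K=[-0.2252]  nu=[0.2556]  x^+=[-1.3631]  P^+=[0.0336]
step 3: x^-=[-1.3631]  P^-=[0.0836]  H_jac=[-2.7262]  S=[1.0116]  K=[-0.2254]  nu=[-2.4480]  x^+=[-0.8113]  P^+=[0.0322]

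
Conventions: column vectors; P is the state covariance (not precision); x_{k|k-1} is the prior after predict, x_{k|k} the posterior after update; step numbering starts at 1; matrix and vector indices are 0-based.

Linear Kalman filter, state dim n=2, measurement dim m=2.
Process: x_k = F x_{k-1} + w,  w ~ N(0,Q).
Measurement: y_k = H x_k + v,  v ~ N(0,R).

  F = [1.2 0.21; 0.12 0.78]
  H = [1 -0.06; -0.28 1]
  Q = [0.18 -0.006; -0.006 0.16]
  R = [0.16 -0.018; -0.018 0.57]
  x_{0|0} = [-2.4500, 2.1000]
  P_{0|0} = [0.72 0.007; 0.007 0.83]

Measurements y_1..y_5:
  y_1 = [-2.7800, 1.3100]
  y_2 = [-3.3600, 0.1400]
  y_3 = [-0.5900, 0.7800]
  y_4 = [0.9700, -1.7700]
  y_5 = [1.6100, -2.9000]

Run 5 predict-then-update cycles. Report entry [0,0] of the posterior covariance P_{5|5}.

step 1: x^-=[-2.4990, 1.3440]  P^-=[1.2569 0.2404; 0.2404 0.6767]  S=[1.3905 -0.1661; -0.1661 1.2106]  K=[0.8973 0.0310; 0.2072 0.5318]  nu=[-0.2004, -0.7337]  x^+=[-2.7015, 0.9123]  P^+=[0.1455 0.0423; 0.0423 0.3112]
step 2: x^-=[-3.0502, 0.3874]  P^-=[0.4246 0.1065; 0.1065 0.3594]  S=[0.5731 -0.0501; -0.0501 0.9030]  K=[0.7321 0.0270; 0.1811 0.3750]  nu=[-0.2865, -1.1015]  x^+=[-3.2897, -0.0775]  P^+=[0.1188 0.0354; 0.0354 0.2204]
step 3: x^-=[-3.9639, -0.4552]  P^-=[0.3786 0.0813; 0.0813 0.3024]  S=[0.5300 -0.0595; -0.0595 0.8566]  K=[0.7075 0.0203; 0.1570 0.3374]  nu=[3.3466, 0.1253]  x^+=[-1.5936, 0.1125]  P^+=[0.1147 0.0309; 0.0309 0.1982]
step 4: x^-=[-1.8887, -0.1034]  P^-=[0.3695 0.0727; 0.0727 0.2880]  S=[0.5218 -0.0648; -0.0648 0.8463]  K=[0.7019 0.0174; 0.1469 0.3275]  nu=[2.8525, -2.1954]  x^+=[0.0752, -0.4034]  P^+=[0.1137 0.0291; 0.0291 0.1922]
step 5: x^-=[0.0056, -0.3056]  P^-=[0.3669 0.0699; 0.0699 0.2840]  S=[0.5196 -0.0667; -0.0667 0.8437]  K=[0.7003 0.0164; 0.1434 0.3248]  nu=[1.5861, -2.5928]  x^+=[1.0737, -0.9204]  P^+=[0.1135 0.0285; 0.0285 0.1906]

P_post[0,0] = 0.1135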